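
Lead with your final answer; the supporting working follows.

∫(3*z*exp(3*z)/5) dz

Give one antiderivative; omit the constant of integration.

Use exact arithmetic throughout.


The answer is z*exp(3*z)/5 - exp(3*z)/15.
Step 1. Integrate ∫(3*z*exp(3*z)/5) dz by parts with u = z, dv = (3*exp(3*z)/5) dz, so v = exp(3*z)/5: now z*exp(3*z)/5 + ∫(-exp(3*z)/5) dz.
Step 2. Evaluate the standard form: now z*exp(3*z)/5 - exp(3*z)/15.
Answer: z*exp(3*z)/5 - exp(3*z)/15.


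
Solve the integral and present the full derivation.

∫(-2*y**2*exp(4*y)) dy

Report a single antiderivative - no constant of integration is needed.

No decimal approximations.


Step 1. Integrate ∫(-2*y**2*exp(4*y)) dy by parts with u = y**2, dv = (-2*exp(4*y)) dy, so v = -exp(4*y)/2: now -y**2*exp(4*y)/2 + ∫(y*exp(4*y)) dy.
Step 2. Integrate ∫(y*exp(4*y)) dy by parts with u = y, dv = (exp(4*y)) dy, so v = exp(4*y)/4: now -y**2*exp(4*y)/2 + y*exp(4*y)/4 + ∫(-exp(4*y)/4) dy.
Step 3. Evaluate the standard form: now -y**2*exp(4*y)/2 + y*exp(4*y)/4 - exp(4*y)/16.
Answer: -y**2*exp(4*y)/2 + y*exp(4*y)/4 - exp(4*y)/16.


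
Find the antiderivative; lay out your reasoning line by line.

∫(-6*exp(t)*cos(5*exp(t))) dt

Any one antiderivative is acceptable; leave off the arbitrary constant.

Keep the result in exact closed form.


Step 1. Substitute u = exp(t), turning ∫(-6*exp(t)*cos(5*exp(t))) dt into ∫(-6*cos(5*u)) du: now ∫(-6*cos(5*u)) du.
Step 2. Evaluate the standard form: now -6*sin(5*u)/5.
Step 3. Substitute back u = exp(t): now -6*sin(5*exp(t))/5.
Answer: -6*sin(5*exp(t))/5.


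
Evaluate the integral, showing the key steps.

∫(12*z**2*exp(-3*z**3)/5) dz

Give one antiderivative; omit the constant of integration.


Step 1. Substitute u = z**3, turning ∫(12*z**2*exp(-3*z**3)/5) dz into ∫(4*exp(-3*u)/5) du: now ∫(4*exp(-3*u)/5) du.
Step 2. Evaluate the standard form: now -4*exp(-3*u)/15.
Step 3. Substitute back u = z**3: now -4*exp(-3*z**3)/15.
Answer: -4*exp(-3*z**3)/15.


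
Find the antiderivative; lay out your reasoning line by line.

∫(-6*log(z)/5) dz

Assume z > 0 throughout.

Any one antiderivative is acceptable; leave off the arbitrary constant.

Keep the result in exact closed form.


Step 1. Integrate ∫(-6*log(z)/5) dz by parts with u = log(z), dv = (-6/5) dz, so v = -6*z/5 [assuming z > 0]: now -6*z*log(z)/5 + ∫(6/5) dz.
Step 2. Evaluate the standard form: now -6*z*log(z)/5 + 6*z/5.
Answer: -6*z*log(z)/5 + 6*z/5.


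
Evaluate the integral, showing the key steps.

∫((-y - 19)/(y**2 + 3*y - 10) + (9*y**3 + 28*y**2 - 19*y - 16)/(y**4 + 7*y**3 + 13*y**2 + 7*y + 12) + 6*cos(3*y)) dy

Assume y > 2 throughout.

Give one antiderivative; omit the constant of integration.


Step 1. Rewrite: now ∫((-y - 19)/(y**2 + 3*y - 10)) dy + ∫((9*y**3 + 28*y**2 - 19*y - 16)/(y**4 + 7*y**3 + 13*y**2 + 7*y + 12)) dy + ∫(6*cos(3*y)) dy.
Step 2. Decompose ∫((-y - 19)/(y**2 + 3*y - 10)) dy by partial fractions, (-y - 19)/(y**2 + 3*y - 10) = 2/(y + 5) - 3/(y - 2): now ∫((9*y**3 + 28*y**2 - 19*y - 16)/(y**4 + 7*y**3 + 13*y**2 + 7*y + 12)) dy + ∫(-3/(y - 2)) dy + ∫(2/(y + 5)) dy + ∫(6*cos(3*y)) dy.
Step 3. Evaluate the standard form [assuming y > -5]: now 2*log(y + 5) + ∫((9*y**3 + 28*y**2 - 19*y - 16)/(y**4 + 7*y**3 + 13*y**2 + 7*y + 12)) dy + ∫(-3/(y - 2)) dy + ∫(6*cos(3*y)) dy.
Step 4. Evaluate the standard form [assuming y > 2]: now -3*log(y - 2) + 2*log(y + 5) + ∫((9*y**3 + 28*y**2 - 19*y - 16)/(y**4 + 7*y**3 + 13*y**2 + 7*y + 12)) dy + ∫(6*cos(3*y)) dy.
Step 5. Decompose ∫((9*y**3 + 28*y**2 - 19*y - 16)/(y**4 + 7*y**3 + 13*y**2 + 7*y + 12)) dy by partial fractions, (9*y**3 + 28*y**2 - 19*y - 16)/(y**4 + 7*y**3 + 13*y**2 + 7*y + 12) = -4/(y**2 + 1) + 4/(y + 4) + 5/(y + 3): now -3*log(y - 2) + 2*log(y + 5) + ∫(5/(y + 3)) dy + ∫(4/(y + 4)) dy + ∫(-4/(y**2 + 1)) dy + ∫(6*cos(3*y)) dy.
Step 6. Evaluate the standard form [assuming y > -4]: now -3*log(y - 2) + 4*log(y + 4) + 2*log(y + 5) + ∫(5/(y + 3)) dy + ∫(-4/(y**2 + 1)) dy + ∫(6*cos(3*y)) dy.
Step 7. Evaluate the standard form [assuming y > -3]: now -3*log(y - 2) + 5*log(y + 3) + 4*log(y + 4) + 2*log(y + 5) + ∫(-4/(y**2 + 1)) dy + ∫(6*cos(3*y)) dy.
Step 8. Evaluate the standard form: now -3*log(y - 2) + 5*log(y + 3) + 4*log(y + 4) + 2*log(y + 5) - 4*atan(y) + ∫(6*cos(3*y)) dy.
Step 9. Evaluate the standard form: now -3*log(y - 2) + 5*log(y + 3) + 4*log(y + 4) + 2*log(y + 5) + 2*sin(3*y) - 4*atan(y).
Answer: -3*log(y - 2) + 5*log(y + 3) + 4*log(y + 4) + 2*log(y + 5) + 2*sin(3*y) - 4*atan(y).


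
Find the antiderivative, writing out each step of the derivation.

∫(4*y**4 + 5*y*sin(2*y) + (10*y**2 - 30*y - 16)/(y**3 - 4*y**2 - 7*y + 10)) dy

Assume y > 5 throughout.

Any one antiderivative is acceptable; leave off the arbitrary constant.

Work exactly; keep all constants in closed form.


Step 1. Rewrite: now ∫(4*y**4) dy + ∫(5*y*sin(2*y)) dy + ∫((10*y**2 - 30*y - 16)/(y**3 - 4*y**2 - 7*y + 10)) dy.
Step 2. Evaluate the standard form: now 4*y**5/5 + ∫(5*y*sin(2*y)) dy + ∫((10*y**2 - 30*y - 16)/(y**3 - 4*y**2 - 7*y + 10)) dy.
Step 3. Integrate ∫(5*y*sin(2*y)) dy by parts with u = y, dv = (5*sin(2*y)) dy, so v = -5*cos(2*y)/2: now 4*y**5/5 - 5*y*cos(2*y)/2 + ∫((10*y**2 - 30*y - 16)/(y**3 - 4*y**2 - 7*y + 10)) dy + ∫(5*cos(2*y)/2) dy.
Step 4. Evaluate the standard form: now 4*y**5/5 - 5*y*cos(2*y)/2 + 5*sin(2*y)/4 + ∫((10*y**2 - 30*y - 16)/(y**3 - 4*y**2 - 7*y + 10)) dy.
Step 5. Decompose ∫((10*y**2 - 30*y - 16)/(y**3 - 4*y**2 - 7*y + 10)) dy by partial fractions, (10*y**2 - 30*y - 16)/(y**3 - 4*y**2 - 7*y + 10) = 4/(y + 2) + 3/(y - 1) + 3/(y - 5): now 4*y**5/5 - 5*y*cos(2*y)/2 + 5*sin(2*y)/4 + ∫(3/(y - 5)) dy + ∫(3/(y - 1)) dy + ∫(4/(y + 2)) dy.
Step 6. Evaluate the standard form [assuming y > 5]: now 4*y**5/5 - 5*y*cos(2*y)/2 + 3*log(y - 5) + 5*sin(2*y)/4 + ∫(3/(y - 1)) dy + ∫(4/(y + 2)) dy.
Step 7. Evaluate the standard form [assuming y > -2]: now 4*y**5/5 - 5*y*cos(2*y)/2 + 3*log(y - 5) + 4*log(y + 2) + 5*sin(2*y)/4 + ∫(3/(y - 1)) dy.
Step 8. Evaluate the standard form [assuming y > 1]: now 4*y**5/5 - 5*y*cos(2*y)/2 + 3*log(y - 5) + 3*log(y - 1) + 4*log(y + 2) + 5*sin(2*y)/4.
Answer: 4*y**5/5 - 5*y*cos(2*y)/2 + 3*log(y - 5) + 3*log(y - 1) + 4*log(y + 2) + 5*sin(2*y)/4.


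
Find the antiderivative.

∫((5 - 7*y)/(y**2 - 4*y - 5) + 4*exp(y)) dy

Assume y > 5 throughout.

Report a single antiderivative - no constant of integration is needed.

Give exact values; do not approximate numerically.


Answer: 4*exp(y) - 5*log(y - 5) - 2*log(y + 1).


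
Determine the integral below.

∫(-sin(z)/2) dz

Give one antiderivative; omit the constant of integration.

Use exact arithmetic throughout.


Answer: cos(z)/2.


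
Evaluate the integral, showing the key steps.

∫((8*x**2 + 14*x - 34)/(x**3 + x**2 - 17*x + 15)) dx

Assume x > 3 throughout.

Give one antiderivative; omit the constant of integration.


Step 1. Decompose ∫((8*x**2 + 14*x - 34)/(x**3 + x**2 - 17*x + 15)) dx by partial fractions, (8*x**2 + 14*x - 34)/(x**3 + x**2 - 17*x + 15) = 2/(x + 5) + 1/(x - 1) + 5/(x - 3): now ∫(5/(x - 3)) dx + ∫(1/(x - 1)) dx + ∫(2/(x + 5)) dx.
Step 2. Evaluate the standard form [assuming x > -5]: now 2*log(x + 5) + ∫(5/(x - 3)) dx + ∫(1/(x - 1)) dx.
Step 3. Evaluate the standard form [assuming x > 3]: now 5*log(x - 3) + 2*log(x + 5) + ∫(1/(x - 1)) dx.
Step 4. Evaluate the standard form [assuming x > 1]: now 5*log(x - 3) + log(x - 1) + 2*log(x + 5).
Answer: 5*log(x - 3) + log(x - 1) + 2*log(x + 5).


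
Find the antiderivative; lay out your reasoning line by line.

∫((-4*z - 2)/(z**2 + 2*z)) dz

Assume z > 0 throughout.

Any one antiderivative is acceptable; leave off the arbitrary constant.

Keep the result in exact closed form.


Step 1. Decompose ∫((-4*z - 2)/(z**2 + 2*z)) dz by partial fractions, (-4*z - 2)/(z**2 + 2*z) = -3/(z + 2) - 1/z: now ∫(-1/z) dz + ∫(-3/(z + 2)) dz.
Step 2. Evaluate the standard form [assuming z > 0]: now -log(z) + ∫(-3/(z + 2)) dz.
Step 3. Evaluate the standard form [assuming z > -2]: now -log(z) - 3*log(z + 2).
Answer: -log(z) - 3*log(z + 2).


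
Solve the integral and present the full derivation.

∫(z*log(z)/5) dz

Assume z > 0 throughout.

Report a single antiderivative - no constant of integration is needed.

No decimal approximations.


Step 1. Integrate ∫(z*log(z)/5) dz by parts with u = log(z), dv = (z/5) dz, so v = z**2/10 [assuming z > 0]: now z**2*log(z)/10 + ∫(-z/10) dz.
Step 2. Evaluate the standard form: now z**2*log(z)/10 - z**2/20.
Answer: z**2*log(z)/10 - z**2/20.


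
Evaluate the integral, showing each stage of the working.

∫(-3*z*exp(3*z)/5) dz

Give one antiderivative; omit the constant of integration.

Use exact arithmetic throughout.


Step 1. Integrate ∫(-3*z*exp(3*z)/5) dz by parts with u = z, dv = (-3*exp(3*z)/5) dz, so v = -exp(3*z)/5: now -z*exp(3*z)/5 + ∫(exp(3*z)/5) dz.
Step 2. Evaluate the standard form: now -z*exp(3*z)/5 + exp(3*z)/15.
Answer: -z*exp(3*z)/5 + exp(3*z)/15.


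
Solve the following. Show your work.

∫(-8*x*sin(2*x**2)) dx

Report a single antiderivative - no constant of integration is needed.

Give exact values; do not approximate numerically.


Step 1. Substitute u = x**2, turning ∫(-8*x*sin(2*x**2)) dx into ∫(-4*sin(2*u)) du: now ∫(-4*sin(2*u)) du.
Step 2. Evaluate the standard form: now 2*cos(2*u).
Step 3. Substitute back u = x**2: now 2*cos(2*x**2).
Answer: 2*cos(2*x**2).


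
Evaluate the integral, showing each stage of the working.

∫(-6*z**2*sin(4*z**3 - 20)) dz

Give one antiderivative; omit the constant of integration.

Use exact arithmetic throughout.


Step 1. Substitute u = z**3 - 5, turning ∫(-6*z**2*sin(4*z**3 - 20)) dz into ∫(-2*sin(4*u)) du: now ∫(-2*sin(4*u)) du.
Step 2. Evaluate the standard form: now cos(4*u)/2.
Step 3. Substitute back u = z**3 - 5: now cos(4*z**3 - 20)/2.
Answer: cos(4*z**3 - 20)/2.


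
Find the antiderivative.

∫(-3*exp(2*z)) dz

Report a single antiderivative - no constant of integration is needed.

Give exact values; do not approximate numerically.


Answer: -3*exp(2*z)/2.


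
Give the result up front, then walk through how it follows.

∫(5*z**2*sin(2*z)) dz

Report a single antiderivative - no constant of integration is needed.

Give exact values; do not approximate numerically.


The answer is -5*z**2*cos(2*z)/2 + 5*z*sin(2*z)/2 + 5*cos(2*z)/4.
Step 1. Integrate ∫(5*z**2*sin(2*z)) dz by parts with u = z**2, dv = (5*sin(2*z)) dz, so v = -5*cos(2*z)/2: now -5*z**2*cos(2*z)/2 + ∫(5*z*cos(2*z)) dz.
Step 2. Integrate ∫(5*z*cos(2*z)) dz by parts with u = z, dv = (5*cos(2*z)) dz, so v = 5*sin(2*z)/2: now -5*z**2*cos(2*z)/2 + 5*z*sin(2*z)/2 + ∫(-5*sin(2*z)/2) dz.
Step 3. Evaluate the standard form: now -5*z**2*cos(2*z)/2 + 5*z*sin(2*z)/2 + 5*cos(2*z)/4.
Answer: -5*z**2*cos(2*z)/2 + 5*z*sin(2*z)/2 + 5*cos(2*z)/4.


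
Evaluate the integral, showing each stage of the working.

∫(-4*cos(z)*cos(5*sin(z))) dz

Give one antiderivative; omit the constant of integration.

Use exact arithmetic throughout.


Step 1. Substitute u = sin(z), turning ∫(-4*cos(z)*cos(5*sin(z))) dz into ∫(-4*cos(5*u)) du: now ∫(-4*cos(5*u)) du.
Step 2. Evaluate the standard form: now -4*sin(5*u)/5.
Step 3. Substitute back u = sin(z): now -4*sin(5*sin(z))/5.
Answer: -4*sin(5*sin(z))/5.


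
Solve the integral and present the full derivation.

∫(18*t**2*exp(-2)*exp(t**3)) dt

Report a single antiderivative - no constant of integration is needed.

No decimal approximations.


Step 1. Substitute u = t**3 - 2, turning ∫(18*t**2*exp(-2)*exp(t**3)) dt into ∫(6*exp(u)) du: now ∫(6*exp(u)) du.
Step 2. Evaluate the standard form: now 6*exp(u).
Step 3. Substitute back u = t**3 - 2: now 6*exp(t**3 - 2).
Answer: 6*exp(t**3 - 2).


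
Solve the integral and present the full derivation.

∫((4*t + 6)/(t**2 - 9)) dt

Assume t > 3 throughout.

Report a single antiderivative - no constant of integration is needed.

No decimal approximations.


Step 1. Decompose ∫((4*t + 6)/(t**2 - 9)) dt by partial fractions, (4*t + 6)/(t**2 - 9) = 1/(t + 3) + 3/(t - 3): now ∫(3/(t - 3)) dt + ∫(1/(t + 3)) dt.
Step 2. Evaluate the standard form [assuming t > 3]: now 3*log(t - 3) + ∫(1/(t + 3)) dt.
Step 3. Evaluate the standard form [assuming t > -3]: now 3*log(t - 3) + log(t + 3).
Answer: 3*log(t - 3) + log(t + 3).


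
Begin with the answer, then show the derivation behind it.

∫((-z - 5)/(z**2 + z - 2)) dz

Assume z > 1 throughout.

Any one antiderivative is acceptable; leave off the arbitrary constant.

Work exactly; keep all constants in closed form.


The answer is -2*log(z - 1) + log(z + 2).
Step 1. Decompose ∫((-z - 5)/(z**2 + z - 2)) dz by partial fractions, (-z - 5)/(z**2 + z - 2) = 1/(z + 2) - 2/(z - 1): now ∫(-2/(z - 1)) dz + ∫(1/(z + 2)) dz.
Step 2. Evaluate the standard form [assuming z > -2]: now log(z + 2) + ∫(-2/(z - 1)) dz.
Step 3. Evaluate the standard form [assuming z > 1]: now -2*log(z - 1) + log(z + 2).
Answer: -2*log(z - 1) + log(z + 2).


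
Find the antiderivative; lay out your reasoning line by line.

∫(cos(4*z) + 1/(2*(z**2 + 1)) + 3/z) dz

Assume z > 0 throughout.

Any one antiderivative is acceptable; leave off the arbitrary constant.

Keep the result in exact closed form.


Step 1. Rewrite: now ∫(3/z) dz + ∫(1/(2*(z**2 + 1))) dz + ∫(cos(4*z)) dz.
Step 2. Evaluate the standard form: now atan(z)/2 + ∫(3/z) dz + ∫(cos(4*z)) dz.
Step 3. Evaluate the standard form [assuming z > 0]: now 3*log(z) + atan(z)/2 + ∫(cos(4*z)) dz.
Step 4. Evaluate the standard form: now 3*log(z) + sin(4*z)/4 + atan(z)/2.
Answer: 3*log(z) + sin(4*z)/4 + atan(z)/2.


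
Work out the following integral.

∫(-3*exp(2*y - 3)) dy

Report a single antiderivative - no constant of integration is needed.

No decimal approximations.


Answer: -3*exp(2*y - 3)/2.


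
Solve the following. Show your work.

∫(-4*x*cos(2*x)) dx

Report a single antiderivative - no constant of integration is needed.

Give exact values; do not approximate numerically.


Step 1. Integrate ∫(-4*x*cos(2*x)) dx by parts with u = x, dv = (-4*cos(2*x)) dx, so v = -2*sin(2*x): now -2*x*sin(2*x) + ∫(2*sin(2*x)) dx.
Step 2. Evaluate the standard form: now -2*x*sin(2*x) - cos(2*x).
Answer: -2*x*sin(2*x) - cos(2*x).


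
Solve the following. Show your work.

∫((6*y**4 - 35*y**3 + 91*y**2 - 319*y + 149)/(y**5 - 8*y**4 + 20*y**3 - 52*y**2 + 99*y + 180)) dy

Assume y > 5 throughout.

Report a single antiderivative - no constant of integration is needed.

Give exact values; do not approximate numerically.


Step 1. Decompose ∫((6*y**4 - 35*y**3 + 91*y**2 - 319*y + 149)/(y**5 - 8*y**4 + 20*y**3 - 52*y**2 + 99*y + 180)) dy by partial fractions, (6*y**4 - 35*y**3 + 91*y**2 - 319*y + 149)/(y**5 - 8*y**4 + 20*y**3 - 52*y**2 + 99*y + 180) = -2/(y**2 + 9) + 2/(y + 1) + 3/(y - 4) + 1/(y - 5): now ∫(1/(y - 5)) dy + ∫(3/(y - 4)) dy + ∫(2/(y + 1)) dy + ∫(-2/(y**2 + 9)) dy.
Step 2. Evaluate the standard form [assuming y > -1]: now 2*log(y + 1) + ∫(1/(y - 5)) dy + ∫(3/(y - 4)) dy + ∫(-2/(y**2 + 9)) dy.
Step 3. Evaluate the standard form [assuming y > 5]: now log(y - 5) + 2*log(y + 1) + ∫(3/(y - 4)) dy + ∫(-2/(y**2 + 9)) dy.
Step 4. Evaluate the standard form [assuming y > 4]: now log(y - 5) + 3*log(y - 4) + 2*log(y + 1) + ∫(-2/(y**2 + 9)) dy.
Step 5. Evaluate the standard form: now log(y - 5) + 3*log(y - 4) + 2*log(y + 1) - 2*atan(y/3)/3.
Answer: log(y - 5) + 3*log(y - 4) + 2*log(y + 1) - 2*atan(y/3)/3.


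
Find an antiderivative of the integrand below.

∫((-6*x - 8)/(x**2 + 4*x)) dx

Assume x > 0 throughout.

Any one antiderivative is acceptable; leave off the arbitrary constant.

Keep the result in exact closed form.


Answer: -2*log(x) - 4*log(x + 4).


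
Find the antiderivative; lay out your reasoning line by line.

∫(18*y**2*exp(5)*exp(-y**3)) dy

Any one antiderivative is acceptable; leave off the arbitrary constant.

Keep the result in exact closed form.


Step 1. Substitute u = y**3 - 5, turning ∫(18*y**2*exp(5)*exp(-y**3)) dy into ∫(6*exp(-u)) du: now ∫(6*exp(-u)) du.
Step 2. Evaluate the standard form: now -6*exp(-u).
Step 3. Substitute back u = y**3 - 5: now -6*exp(5 - y**3).
Answer: -6*exp(5 - y**3).


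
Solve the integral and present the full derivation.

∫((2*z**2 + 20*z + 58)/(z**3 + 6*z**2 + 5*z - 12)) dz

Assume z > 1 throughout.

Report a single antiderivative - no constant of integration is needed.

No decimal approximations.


Step 1. Decompose ∫((2*z**2 + 20*z + 58)/(z**3 + 6*z**2 + 5*z - 12)) dz by partial fractions, (2*z**2 + 20*z + 58)/(z**3 + 6*z**2 + 5*z - 12) = 2/(z + 4) - 4/(z + 3) + 4/(z - 1): now ∫(4/(z - 1)) dz + ∫(-4/(z + 3)) dz + ∫(2/(z + 4)) dz.
Step 2. Evaluate the standard form [assuming z > 1]: now 4*log(z - 1) + ∫(-4/(z + 3)) dz + ∫(2/(z + 4)) dz.
Step 3. Evaluate the standard form [assuming z > -4]: now 4*log(z - 1) + 2*log(z + 4) + ∫(-4/(z + 3)) dz.
Step 4. Evaluate the standard form [assuming z > -3]: now 4*log(z - 1) - 4*log(z + 3) + 2*log(z + 4).
Answer: 4*log(z - 1) - 4*log(z + 3) + 2*log(z + 4).


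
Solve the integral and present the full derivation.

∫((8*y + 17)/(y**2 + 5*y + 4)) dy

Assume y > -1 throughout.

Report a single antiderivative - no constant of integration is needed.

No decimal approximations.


Step 1. Decompose ∫((8*y + 17)/(y**2 + 5*y + 4)) dy by partial fractions, (8*y + 17)/(y**2 + 5*y + 4) = 5/(y + 4) + 3/(y + 1): now ∫(3/(y + 1)) dy + ∫(5/(y + 4)) dy.
Step 2. Evaluate the standard form [assuming y > -1]: now 3*log(y + 1) + ∫(5/(y + 4)) dy.
Step 3. Evaluate the standard form [assuming y > -4]: now 3*log(y + 1) + 5*log(y + 4).
Answer: 3*log(y + 1) + 5*log(y + 4).


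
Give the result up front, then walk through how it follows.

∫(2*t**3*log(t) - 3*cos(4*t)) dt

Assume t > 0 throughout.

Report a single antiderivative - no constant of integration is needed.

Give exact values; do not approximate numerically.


The answer is t**4*log(t)/2 - t**4/8 - 3*sin(4*t)/4.
Step 1. Rewrite: now ∫(2*t**3*log(t)) dt + ∫(-3*cos(4*t)) dt.
Step 2. Evaluate the standard form: now -3*sin(4*t)/4 + ∫(2*t**3*log(t)) dt.
Step 3. Integrate ∫(2*t**3*log(t)) dt by parts with u = log(t), dv = (2*t**3) dt, so v = t**4/2 [assuming t > 0]: now t**4*log(t)/2 - 3*sin(4*t)/4 + ∫(-t**3/2) dt.
Step 4. Evaluate the standard form: now t**4*log(t)/2 - t**4/8 - 3*sin(4*t)/4.
Answer: t**4*log(t)/2 - t**4/8 - 3*sin(4*t)/4.


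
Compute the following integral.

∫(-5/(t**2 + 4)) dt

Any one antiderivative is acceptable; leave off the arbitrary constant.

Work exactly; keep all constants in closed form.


Answer: -5*atan(t/2)/2.


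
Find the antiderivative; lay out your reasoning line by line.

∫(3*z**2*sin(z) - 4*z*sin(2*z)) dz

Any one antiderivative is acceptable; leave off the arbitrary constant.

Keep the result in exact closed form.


Step 1. Rewrite: now ∫(-4*z*sin(2*z)) dz + ∫(3*z**2*sin(z)) dz.
Step 2. Integrate ∫(-4*z*sin(2*z)) dz by parts with u = z, dv = (-4*sin(2*z)) dz, so v = 2*cos(2*z): now 2*z*cos(2*z) + ∫(3*z**2*sin(z)) dz + ∫(-2*cos(2*z)) dz.
Step 3. Evaluate the standard form: now 2*z*cos(2*z) - sin(2*z) + ∫(3*z**2*sin(z)) dz.
Step 4. Integrate ∫(3*z**2*sin(z)) dz by parts with u = z**2, dv = (3*sin(z)) dz, so v = -3*cos(z): now -3*z**2*cos(z) + 2*z*cos(2*z) - sin(2*z) + ∫(6*z*cos(z)) dz.
Step 5. Integrate ∫(6*z*cos(z)) dz by parts with u = z, dv = (6*cos(z)) dz, so v = 6*sin(z): now -3*z**2*cos(z) + 6*z*sin(z) + 2*z*cos(2*z) - sin(2*z) + ∫(-6*sin(z)) dz.
Step 6. Evaluate the standard form: now -3*z**2*cos(z) + 6*z*sin(z) + 2*z*cos(2*z) - sin(2*z) + 6*cos(z).
Answer: -3*z**2*cos(z) + 6*z*sin(z) + 2*z*cos(2*z) - sin(2*z) + 6*cos(z).


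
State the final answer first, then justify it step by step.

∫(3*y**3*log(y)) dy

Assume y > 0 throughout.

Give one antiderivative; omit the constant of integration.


The answer is 3*y**4*log(y)/4 - 3*y**4/16.
Step 1. Integrate ∫(3*y**3*log(y)) dy by parts with u = log(y), dv = (3*y**3) dy, so v = 3*y**4/4 [assuming y > 0]: now 3*y**4*log(y)/4 + ∫(-3*y**3/4) dy.
Step 2. Evaluate the standard form: now 3*y**4*log(y)/4 - 3*y**4/16.
Answer: 3*y**4*log(y)/4 - 3*y**4/16.


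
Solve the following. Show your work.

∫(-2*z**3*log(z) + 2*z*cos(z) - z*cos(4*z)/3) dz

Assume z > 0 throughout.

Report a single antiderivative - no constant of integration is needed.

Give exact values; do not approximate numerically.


Step 1. Rewrite: now ∫(2*z*cos(z)) dz + ∫(-z*cos(4*z)/3) dz + ∫(-2*z**3*log(z)) dz.
Step 2. Integrate ∫(-z*cos(4*z)/3) dz by parts with u = z, dv = (-cos(4*z)/3) dz, so v = -sin(4*z)/12: now -z*sin(4*z)/12 + ∫(2*z*cos(z)) dz + ∫(-2*z**3*log(z)) dz + ∫(sin(4*z)/12) dz.
Step 3. Evaluate the standard form: now -z*sin(4*z)/12 - cos(4*z)/48 + ∫(2*z*cos(z)) dz + ∫(-2*z**3*log(z)) dz.
Step 4. Integrate ∫(-2*z**3*log(z)) dz by parts with u = log(z), dv = (-2*z**3) dz, so v = -z**4/2 [assuming z > 0]: now -z**4*log(z)/2 - z*sin(4*z)/12 - cos(4*z)/48 + ∫(z**3/2) dz + ∫(2*z*cos(z)) dz.
Step 5. Evaluate the standard form: now -z**4*log(z)/2 + z**4/8 - z*sin(4*z)/12 - cos(4*z)/48 + ∫(2*z*cos(z)) dz.
Step 6. Integrate ∫(2*z*cos(z)) dz by parts with u = z, dv = (2*cos(z)) dz, so v = 2*sin(z): now -z**4*log(z)/2 + z**4/8 + 2*z*sin(z) - z*sin(4*z)/12 - cos(4*z)/48 + ∫(-2*sin(z)) dz.
Step 7. Evaluate the standard form: now -z**4*log(z)/2 + z**4/8 + 2*z*sin(z) - z*sin(4*z)/12 + 2*cos(z) - cos(4*z)/48.
Answer: -z**4*log(z)/2 + z**4/8 + 2*z*sin(z) - z*sin(4*z)/12 + 2*cos(z) - cos(4*z)/48.


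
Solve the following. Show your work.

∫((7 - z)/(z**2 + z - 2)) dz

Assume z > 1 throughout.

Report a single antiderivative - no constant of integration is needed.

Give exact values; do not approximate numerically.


Step 1. Decompose ∫((7 - z)/(z**2 + z - 2)) dz by partial fractions, (7 - z)/(z**2 + z - 2) = -3/(z + 2) + 2/(z - 1): now ∫(2/(z - 1)) dz + ∫(-3/(z + 2)) dz.
Step 2. Evaluate the standard form [assuming z > 1]: now 2*log(z - 1) + ∫(-3/(z + 2)) dz.
Step 3. Evaluate the standard form [assuming z > -2]: now 2*log(z - 1) - 3*log(z + 2).
Answer: 2*log(z - 1) - 3*log(z + 2).


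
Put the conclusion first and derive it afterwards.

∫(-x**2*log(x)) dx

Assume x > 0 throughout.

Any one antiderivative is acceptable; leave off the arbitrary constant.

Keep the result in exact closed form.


The answer is -x**3*log(x)/3 + x**3/9.
Step 1. Integrate ∫(-x**2*log(x)) dx by parts with u = log(x), dv = (-x**2) dx, so v = -x**3/3 [assuming x > 0]: now -x**3*log(x)/3 + ∫(x**2/3) dx.
Step 2. Evaluate the standard form: now -x**3*log(x)/3 + x**3/9.
Answer: -x**3*log(x)/3 + x**3/9.


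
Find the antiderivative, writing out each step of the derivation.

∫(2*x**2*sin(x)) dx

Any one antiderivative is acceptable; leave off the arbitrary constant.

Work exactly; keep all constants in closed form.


Step 1. Integrate ∫(2*x**2*sin(x)) dx by parts with u = x**2, dv = (2*sin(x)) dx, so v = -2*cos(x): now -2*x**2*cos(x) + ∫(4*x*cos(x)) dx.
Step 2. Integrate ∫(4*x*cos(x)) dx by parts with u = x, dv = (4*cos(x)) dx, so v = 4*sin(x): now -2*x**2*cos(x) + 4*x*sin(x) + ∫(-4*sin(x)) dx.
Step 3. Evaluate the standard form: now -2*x**2*cos(x) + 4*x*sin(x) + 4*cos(x).
Answer: -2*x**2*cos(x) + 4*x*sin(x) + 4*cos(x).


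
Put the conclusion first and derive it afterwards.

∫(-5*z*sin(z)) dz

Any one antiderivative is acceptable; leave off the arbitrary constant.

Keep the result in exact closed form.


The answer is 5*z*cos(z) - 5*sin(z).
Step 1. Integrate ∫(-5*z*sin(z)) dz by parts with u = z, dv = (-5*sin(z)) dz, so v = 5*cos(z): now 5*z*cos(z) + ∫(-5*cos(z)) dz.
Step 2. Evaluate the standard form: now 5*z*cos(z) - 5*sin(z).
Answer: 5*z*cos(z) - 5*sin(z).


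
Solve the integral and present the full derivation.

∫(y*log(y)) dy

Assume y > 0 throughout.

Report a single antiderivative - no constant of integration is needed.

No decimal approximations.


Step 1. Integrate ∫(y*log(y)) dy by parts with u = log(y), dv = (y) dy, so v = y**2/2 [assuming y > 0]: now y**2*log(y)/2 + ∫(-y/2) dy.
Step 2. Evaluate the standard form: now y**2*log(y)/2 - y**2/4.
Answer: y**2*log(y)/2 - y**2/4.


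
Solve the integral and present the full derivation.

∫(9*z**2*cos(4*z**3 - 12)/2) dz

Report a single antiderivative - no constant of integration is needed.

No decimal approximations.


Step 1. Substitute u = z**3 - 3, turning ∫(9*z**2*cos(4*z**3 - 12)/2) dz into ∫(3*cos(4*u)/2) du: now ∫(3*cos(4*u)/2) du.
Step 2. Evaluate the standard form: now 3*sin(4*u)/8.
Step 3. Substitute back u = z**3 - 3: now 3*sin(4*z**3 - 12)/8.
Answer: 3*sin(4*z**3 - 12)/8.


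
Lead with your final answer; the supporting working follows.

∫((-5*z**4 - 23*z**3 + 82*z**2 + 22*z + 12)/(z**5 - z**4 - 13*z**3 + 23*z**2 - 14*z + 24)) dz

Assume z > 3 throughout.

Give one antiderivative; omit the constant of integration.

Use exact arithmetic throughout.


The answer is -3*log(z - 3) - 4*log(z - 2) + 2*log(z + 4) - 3*atan(z).
Step 1. Decompose ∫((-5*z**4 - 23*z**3 + 82*z**2 + 22*z + 12)/(z**5 - z**4 - 13*z**3 + 23*z**2 - 14*z + 24)) dz by partial fractions, (-5*z**4 - 23*z**3 + 82*z**2 + 22*z + 12)/(z**5 - z**4 - 13*z**3 + 23*z**2 - 14*z + 24) = -3/(z**2 + 1) + 2/(z + 4) - 4/(z - 2) - 3/(z - 3): now ∫(-3/(z - 3)) dz + ∫(-4/(z - 2)) dz + ∫(2/(z + 4)) dz + ∫(-3/(z**2 + 1)) dz.
Step 2. Evaluate the standard form [assuming z > 2]: now -4*log(z - 2) + ∫(-3/(z - 3)) dz + ∫(2/(z + 4)) dz + ∫(-3/(z**2 + 1)) dz.
Step 3. Evaluate the standard form [assuming z > 3]: now -3*log(z - 3) - 4*log(z - 2) + ∫(2/(z + 4)) dz + ∫(-3/(z**2 + 1)) dz.
Step 4. Evaluate the standard form [assuming z > -4]: now -3*log(z - 3) - 4*log(z - 2) + 2*log(z + 4) + ∫(-3/(z**2 + 1)) dz.
Step 5. Evaluate the standard form: now -3*log(z - 3) - 4*log(z - 2) + 2*log(z + 4) - 3*atan(z).
Answer: -3*log(z - 3) - 4*log(z - 2) + 2*log(z + 4) - 3*atan(z).


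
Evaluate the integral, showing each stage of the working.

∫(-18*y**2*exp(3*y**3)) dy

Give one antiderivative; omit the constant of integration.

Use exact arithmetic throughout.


Step 1. Substitute u = y**3, turning ∫(-18*y**2*exp(3*y**3)) dy into ∫(-6*exp(3*u)) du: now ∫(-6*exp(3*u)) du.
Step 2. Evaluate the standard form: now -2*exp(3*u).
Step 3. Substitute back u = y**3: now -2*exp(3*y**3).
Answer: -2*exp(3*y**3).


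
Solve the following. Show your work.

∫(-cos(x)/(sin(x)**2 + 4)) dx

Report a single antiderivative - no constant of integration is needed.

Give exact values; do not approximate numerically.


Step 1. Substitute u = sin(x), turning ∫(-cos(x)/(sin(x)**2 + 4)) dx into ∫(-1/(u**2 + 4)) du: now ∫(-1/(u**2 + 4)) du.
Step 2. Evaluate the standard form: now -atan(u/2)/2.
Step 3. Substitute back u = sin(x): now -atan(sin(x)/2)/2.
Answer: -atan(sin(x)/2)/2.


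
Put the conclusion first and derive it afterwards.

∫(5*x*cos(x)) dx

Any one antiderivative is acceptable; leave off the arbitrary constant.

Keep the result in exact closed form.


The answer is 5*x*sin(x) + 5*cos(x).
Step 1. Integrate ∫(5*x*cos(x)) dx by parts with u = x, dv = (5*cos(x)) dx, so v = 5*sin(x): now 5*x*sin(x) + ∫(-5*sin(x)) dx.
Step 2. Evaluate the standard form: now 5*x*sin(x) + 5*cos(x).
Answer: 5*x*sin(x) + 5*cos(x).


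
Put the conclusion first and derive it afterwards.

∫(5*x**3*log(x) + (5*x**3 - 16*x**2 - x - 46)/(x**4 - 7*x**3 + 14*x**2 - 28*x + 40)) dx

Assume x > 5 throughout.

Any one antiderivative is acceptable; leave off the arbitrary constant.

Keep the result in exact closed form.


The answer is 5*x**4*log(x)/4 - 5*x**4/16 + 2*log(x - 5) + 3*log(x - 2) + 3*atan(x/2)/2.
Step 1. Rewrite: now ∫(5*x**3*log(x)) dx + ∫((5*x**3 - 16*x**2 - x - 46)/(x**4 - 7*x**3 + 14*x**2 - 28*x + 40)) dx.
Step 2. Decompose ∫((5*x**3 - 16*x**2 - x - 46)/(x**4 - 7*x**3 + 14*x**2 - 28*x + 40)) dx by partial fractions, (5*x**3 - 16*x**2 - x - 46)/(x**4 - 7*x**3 + 14*x**2 - 28*x + 40) = 3/(x**2 + 4) + 3/(x - 2) + 2/(x - 5): now ∫(5*x**3*log(x)) dx + ∫(2/(x - 5)) dx + ∫(3/(x - 2)) dx + ∫(3/(x**2 + 4)) dx.
Step 3. Evaluate the standard form [assuming x > 5]: now 2*log(x - 5) + ∫(5*x**3*log(x)) dx + ∫(3/(x - 2)) dx + ∫(3/(x**2 + 4)) dx.
Step 4. Evaluate the standard form [assuming x > 2]: now 2*log(x - 5) + 3*log(x - 2) + ∫(5*x**3*log(x)) dx + ∫(3/(x**2 + 4)) dx.
Step 5. Evaluate the standard form: now 2*log(x - 5) + 3*log(x - 2) + 3*atan(x/2)/2 + ∫(5*x**3*log(x)) dx.
Step 6. Integrate ∫(5*x**3*log(x)) dx by parts with u = log(x), dv = (5*x**3) dx, so v = 5*x**4/4 [assuming x > 0]: now 5*x**4*log(x)/4 + 2*log(x - 5) + 3*log(x - 2) + 3*atan(x/2)/2 + ∫(-5*x**3/4) dx.
Step 7. Evaluate the standard form: now 5*x**4*log(x)/4 - 5*x**4/16 + 2*log(x - 5) + 3*log(x - 2) + 3*atan(x/2)/2.
Answer: 5*x**4*log(x)/4 - 5*x**4/16 + 2*log(x - 5) + 3*log(x - 2) + 3*atan(x/2)/2.


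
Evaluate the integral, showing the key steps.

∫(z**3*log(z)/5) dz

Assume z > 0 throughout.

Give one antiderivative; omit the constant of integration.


Step 1. Integrate ∫(z**3*log(z)/5) dz by parts with u = log(z), dv = (z**3/5) dz, so v = z**4/20 [assuming z > 0]: now z**4*log(z)/20 + ∫(-z**3/20) dz.
Step 2. Evaluate the standard form: now z**4*log(z)/20 - z**4/80.
Answer: z**4*log(z)/20 - z**4/80.


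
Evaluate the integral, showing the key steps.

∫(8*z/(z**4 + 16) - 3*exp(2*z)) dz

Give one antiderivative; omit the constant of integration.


Step 1. Rewrite: now ∫(8*z/(z**4 + 16)) dz + ∫(-3*exp(2*z)) dz.
Step 2. Evaluate the standard form: now -3*exp(2*z)/2 + ∫(8*z/(z**4 + 16)) dz.
Step 3. Substitute u = z**2, turning ∫(8*z/(z**4 + 16)) dz into ∫(4/(u**2 + 16)) du: now -3*exp(2*z)/2 + ∫(4/(u**2 + 16)) du.
Step 4. Evaluate the standard form: now -3*exp(2*z)/2 + atan(u/4).
Step 5. Substitute back u = z**2: now -3*exp(2*z)/2 + atan(z**2/4).
Answer: -3*exp(2*z)/2 + atan(z**2/4).


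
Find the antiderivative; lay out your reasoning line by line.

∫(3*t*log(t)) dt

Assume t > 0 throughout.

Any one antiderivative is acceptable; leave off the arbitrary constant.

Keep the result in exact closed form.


Step 1. Integrate ∫(3*t*log(t)) dt by parts with u = log(t), dv = (3*t) dt, so v = 3*t**2/2 [assuming t > 0]: now 3*t**2*log(t)/2 + ∫(-3*t/2) dt.
Step 2. Evaluate the standard form: now 3*t**2*log(t)/2 - 3*t**2/4.
Answer: 3*t**2*log(t)/2 - 3*t**2/4.


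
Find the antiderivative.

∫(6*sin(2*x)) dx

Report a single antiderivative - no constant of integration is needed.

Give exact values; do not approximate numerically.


Answer: -3*cos(2*x).


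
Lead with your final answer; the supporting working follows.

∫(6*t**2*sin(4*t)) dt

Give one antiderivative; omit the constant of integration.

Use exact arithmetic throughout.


The answer is -3*t**2*cos(4*t)/2 + 3*t*sin(4*t)/4 + 3*cos(4*t)/16.
Step 1. Integrate ∫(6*t**2*sin(4*t)) dt by parts with u = t**2, dv = (6*sin(4*t)) dt, so v = -3*cos(4*t)/2: now -3*t**2*cos(4*t)/2 + ∫(3*t*cos(4*t)) dt.
Step 2. Integrate ∫(3*t*cos(4*t)) dt by parts with u = t, dv = (3*cos(4*t)) dt, so v = 3*sin(4*t)/4: now -3*t**2*cos(4*t)/2 + 3*t*sin(4*t)/4 + ∫(-3*sin(4*t)/4) dt.
Step 3. Evaluate the standard form: now -3*t**2*cos(4*t)/2 + 3*t*sin(4*t)/4 + 3*cos(4*t)/16.
Answer: -3*t**2*cos(4*t)/2 + 3*t*sin(4*t)/4 + 3*cos(4*t)/16.


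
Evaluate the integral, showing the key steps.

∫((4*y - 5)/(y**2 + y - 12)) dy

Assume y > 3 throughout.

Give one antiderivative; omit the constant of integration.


Step 1. Decompose ∫((4*y - 5)/(y**2 + y - 12)) dy by partial fractions, (4*y - 5)/(y**2 + y - 12) = 3/(y + 4) + 1/(y - 3): now ∫(1/(y - 3)) dy + ∫(3/(y + 4)) dy.
Step 2. Evaluate the standard form [assuming y > -4]: now 3*log(y + 4) + ∫(1/(y - 3)) dy.
Step 3. Evaluate the standard form [assuming y > 3]: now log(y - 3) + 3*log(y + 4).
Answer: log(y - 3) + 3*log(y + 4).


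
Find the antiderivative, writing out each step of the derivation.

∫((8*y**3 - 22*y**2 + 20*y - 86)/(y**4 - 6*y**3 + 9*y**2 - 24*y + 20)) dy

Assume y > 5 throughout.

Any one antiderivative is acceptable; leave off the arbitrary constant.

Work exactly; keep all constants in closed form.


Step 1. Decompose ∫((8*y**3 - 22*y**2 + 20*y - 86)/(y**4 - 6*y**3 + 9*y**2 - 24*y + 20)) dy by partial fractions, (8*y**3 - 22*y**2 + 20*y - 86)/(y**4 - 6*y**3 + 9*y**2 - 24*y + 20) = 2/(y**2 + 4) + 4/(y - 1) + 4/(y - 5): now ∫(4/(y - 5)) dy + ∫(4/(y - 1)) dy + ∫(2/(y**2 + 4)) dy.
Step 2. Evaluate the standard form [assuming y > 1]: now 4*log(y - 1) + ∫(4/(y - 5)) dy + ∫(2/(y**2 + 4)) dy.
Step 3. Evaluate the standard form [assuming y > 5]: now 4*log(y - 5) + 4*log(y - 1) + ∫(2/(y**2 + 4)) dy.
Step 4. Evaluate the standard form: now 4*log(y - 5) + 4*log(y - 1) + atan(y/2).
Answer: 4*log(y - 5) + 4*log(y - 1) + atan(y/2).


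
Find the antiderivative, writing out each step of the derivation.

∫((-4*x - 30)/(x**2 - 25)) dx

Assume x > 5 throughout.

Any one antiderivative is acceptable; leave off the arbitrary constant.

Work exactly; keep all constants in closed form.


Step 1. Decompose ∫((-4*x - 30)/(x**2 - 25)) dx by partial fractions, (-4*x - 30)/(x**2 - 25) = 1/(x + 5) - 5/(x - 5): now ∫(-5/(x - 5)) dx + ∫(1/(x + 5)) dx.
Step 2. Evaluate the standard form [assuming x > -5]: now log(x + 5) + ∫(-5/(x - 5)) dx.
Step 3. Evaluate the standard form [assuming x > 5]: now -5*log(x - 5) + log(x + 5).
Answer: -5*log(x - 5) + log(x + 5).


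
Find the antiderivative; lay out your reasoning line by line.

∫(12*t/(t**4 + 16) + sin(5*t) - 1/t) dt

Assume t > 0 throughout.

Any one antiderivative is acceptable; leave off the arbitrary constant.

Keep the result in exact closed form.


Step 1. Rewrite: now ∫(-1/t) dt + ∫(12*t/(t**4 + 16)) dt + ∫(sin(5*t)) dt.
Step 2. Substitute u = t**2, turning ∫(12*t/(t**4 + 16)) dt into ∫(6/(u**2 + 16)) du: now ∫(-1/t) dt + ∫(6/(u**2 + 16)) du + ∫(sin(5*t)) dt.
Step 3. Evaluate the standard form: now 3*atan(u/4)/2 + ∫(-1/t) dt + ∫(sin(5*t)) dt.
Step 4. Substitute back u = t**2: now 3*atan(t**2/4)/2 + ∫(-1/t) dt + ∫(sin(5*t)) dt.
Step 5. Evaluate the standard form: now -cos(5*t)/5 + 3*atan(t**2/4)/2 + ∫(-1/t) dt.
Step 6. Evaluate the standard form [assuming t > 0]: now -log(t) - cos(5*t)/5 + 3*atan(t**2/4)/2.
Answer: -log(t) - cos(5*t)/5 + 3*atan(t**2/4)/2.


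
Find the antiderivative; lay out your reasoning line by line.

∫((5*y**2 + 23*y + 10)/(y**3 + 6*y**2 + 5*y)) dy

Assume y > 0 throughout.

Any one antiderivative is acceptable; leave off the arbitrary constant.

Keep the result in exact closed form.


Step 1. Decompose ∫((5*y**2 + 23*y + 10)/(y**3 + 6*y**2 + 5*y)) dy by partial fractions, (5*y**2 + 23*y + 10)/(y**3 + 6*y**2 + 5*y) = 1/(y + 5) + 2/(y + 1) + 2/y: now ∫(2/y) dy + ∫(2/(y + 1)) dy + ∫(1/(y + 5)) dy.
Step 2. Evaluate the standard form [assuming y > -5]: now log(y + 5) + ∫(2/y) dy + ∫(2/(y + 1)) dy.
Step 3. Evaluate the standard form [assuming y > -1]: now 2*log(y + 1) + log(y + 5) + ∫(2/y) dy.
Step 4. Evaluate the standard form [assuming y > 0]: now 2*log(y) + 2*log(y + 1) + log(y + 5).
Answer: 2*log(y) + 2*log(y + 1) + log(y + 5).


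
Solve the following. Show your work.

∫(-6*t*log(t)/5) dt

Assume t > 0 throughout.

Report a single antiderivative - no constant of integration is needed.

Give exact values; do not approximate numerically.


Step 1. Integrate ∫(-6*t*log(t)/5) dt by parts with u = log(t), dv = (-6*t/5) dt, so v = -3*t**2/5 [assuming t > 0]: now -3*t**2*log(t)/5 + ∫(3*t/5) dt.
Step 2. Evaluate the standard form: now -3*t**2*log(t)/5 + 3*t**2/10.
Answer: -3*t**2*log(t)/5 + 3*t**2/10.


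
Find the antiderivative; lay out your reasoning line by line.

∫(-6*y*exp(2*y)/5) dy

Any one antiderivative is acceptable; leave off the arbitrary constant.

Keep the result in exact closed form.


Step 1. Integrate ∫(-6*y*exp(2*y)/5) dy by parts with u = y, dv = (-6*exp(2*y)/5) dy, so v = -3*exp(2*y)/5: now -3*y*exp(2*y)/5 + ∫(3*exp(2*y)/5) dy.
Step 2. Evaluate the standard form: now -3*y*exp(2*y)/5 + 3*exp(2*y)/10.
Answer: -3*y*exp(2*y)/5 + 3*exp(2*y)/10.


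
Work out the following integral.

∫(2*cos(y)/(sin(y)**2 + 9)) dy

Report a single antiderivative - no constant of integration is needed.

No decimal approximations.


Answer: 2*atan(sin(y)/3)/3.


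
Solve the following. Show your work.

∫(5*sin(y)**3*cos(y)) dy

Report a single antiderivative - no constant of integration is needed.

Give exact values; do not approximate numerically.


Step 1. Substitute u = sin(y), turning ∫(5*sin(y)**3*cos(y)) dy into ∫(5*u**3) du: now ∫(5*u**3) du.
Step 2. Evaluate the standard form: now 5*u**4/4.
Step 3. Substitute back u = sin(y): now 5*sin(y)**4/4.
Answer: 5*sin(y)**4/4.


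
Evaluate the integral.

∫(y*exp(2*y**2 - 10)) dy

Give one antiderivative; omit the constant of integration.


Answer: exp(2*y**2 - 10)/4.


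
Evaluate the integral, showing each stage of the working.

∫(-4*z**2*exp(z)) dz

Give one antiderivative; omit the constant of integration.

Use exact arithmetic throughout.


Step 1. Integrate ∫(-4*z**2*exp(z)) dz by parts with u = z**2, dv = (-4*exp(z)) dz, so v = -4*exp(z): now -4*z**2*exp(z) + ∫(8*z*exp(z)) dz.
Step 2. Integrate ∫(8*z*exp(z)) dz by parts with u = z, dv = (8*exp(z)) dz, so v = 8*exp(z): now -4*z**2*exp(z) + 8*z*exp(z) + ∫(-8*exp(z)) dz.
Step 3. Evaluate the standard form: now -4*z**2*exp(z) + 8*z*exp(z) - 8*exp(z).
Answer: -4*z**2*exp(z) + 8*z*exp(z) - 8*exp(z).


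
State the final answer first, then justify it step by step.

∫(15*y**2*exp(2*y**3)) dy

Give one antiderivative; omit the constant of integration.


The answer is 5*exp(2*y**3)/2.
Step 1. Substitute u = y**3, turning ∫(15*y**2*exp(2*y**3)) dy into ∫(5*exp(2*u)) du: now ∫(5*exp(2*u)) du.
Step 2. Evaluate the standard form: now 5*exp(2*u)/2.
Step 3. Substitute back u = y**3: now 5*exp(2*y**3)/2.
Answer: 5*exp(2*y**3)/2.


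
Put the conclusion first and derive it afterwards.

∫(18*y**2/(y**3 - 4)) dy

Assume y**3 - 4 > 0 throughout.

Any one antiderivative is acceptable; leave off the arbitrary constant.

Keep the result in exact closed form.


The answer is 6*log(y**3 - 4).
Step 1. Substitute u = y**3 - 4, turning ∫(18*y**2/(y**3 - 4)) dy into ∫(6/u) du: now ∫(6/u) du.
Step 2. Evaluate the standard form [assuming u > 0]: now 6*log(u).
Step 3. Substitute back u = y**3 - 4: now 6*log(y**3 - 4).
Answer: 6*log(y**3 - 4).


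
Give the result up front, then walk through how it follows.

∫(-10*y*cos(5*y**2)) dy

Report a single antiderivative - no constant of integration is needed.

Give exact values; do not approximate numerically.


The answer is -sin(5*y**2).
Step 1. Substitute u = y**2, turning ∫(-10*y*cos(5*y**2)) dy into ∫(-5*cos(5*u)) du: now ∫(-5*cos(5*u)) du.
Step 2. Evaluate the standard form: now -sin(5*u).
Step 3. Substitute back u = y**2: now -sin(5*y**2).
Answer: -sin(5*y**2).


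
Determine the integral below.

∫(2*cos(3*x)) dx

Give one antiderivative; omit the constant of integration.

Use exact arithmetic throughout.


Answer: 2*sin(3*x)/3.


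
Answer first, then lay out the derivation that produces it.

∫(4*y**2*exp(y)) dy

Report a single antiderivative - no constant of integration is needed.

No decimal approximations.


The answer is 4*y**2*exp(y) - 8*y*exp(y) + 8*exp(y).
Step 1. Integrate ∫(4*y**2*exp(y)) dy by parts with u = y**2, dv = (4*exp(y)) dy, so v = 4*exp(y): now 4*y**2*exp(y) + ∫(-8*y*exp(y)) dy.
Step 2. Integrate ∫(-8*y*exp(y)) dy by parts with u = y, dv = (-8*exp(y)) dy, so v = -8*exp(y): now 4*y**2*exp(y) - 8*y*exp(y) + ∫(8*exp(y)) dy.
Step 3. Evaluate the standard form: now 4*y**2*exp(y) - 8*y*exp(y) + 8*exp(y).
Answer: 4*y**2*exp(y) - 8*y*exp(y) + 8*exp(y).


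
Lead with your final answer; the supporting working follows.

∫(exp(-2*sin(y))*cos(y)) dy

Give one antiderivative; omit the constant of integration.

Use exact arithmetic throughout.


The answer is -exp(-2*sin(y))/2.
Step 1. Substitute u = sin(y), turning ∫(exp(-2*sin(y))*cos(y)) dy into ∫(exp(-2*u)) du: now ∫(exp(-2*u)) du.
Step 2. Evaluate the standard form: now -exp(-2*u)/2.
Step 3. Substitute back u = sin(y): now -exp(-2*sin(y))/2.
Answer: -exp(-2*sin(y))/2.
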